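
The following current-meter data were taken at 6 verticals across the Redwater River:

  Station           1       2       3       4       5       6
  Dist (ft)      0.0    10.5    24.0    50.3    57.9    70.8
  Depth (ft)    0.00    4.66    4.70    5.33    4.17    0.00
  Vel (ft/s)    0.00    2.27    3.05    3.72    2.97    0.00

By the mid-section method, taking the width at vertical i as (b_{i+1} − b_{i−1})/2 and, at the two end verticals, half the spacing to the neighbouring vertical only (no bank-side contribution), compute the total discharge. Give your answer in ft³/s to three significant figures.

875 ft³/s

w_2 = (24.0 − 0.0)/2 = 12 ft; q_2 = 2.27 × 4.66 × 12 = 126.9 ft³/s
w_3 = (50.3 − 10.5)/2 = 19.9 ft; q_3 = 3.05 × 4.70 × 19.9 = 285.3 ft³/s
w_4 = (57.9 − 24.0)/2 = 16.95 ft; q_4 = 3.72 × 5.33 × 16.95 = 336.1 ft³/s
w_5 = (70.8 − 50.3)/2 = 10.25 ft; q_5 = 2.97 × 4.17 × 10.25 = 126.9 ft³/s
Stations 1, 6 contribute zero (depth or velocity is 0).
Q = Σ qᵢ = 875.2 ft³/s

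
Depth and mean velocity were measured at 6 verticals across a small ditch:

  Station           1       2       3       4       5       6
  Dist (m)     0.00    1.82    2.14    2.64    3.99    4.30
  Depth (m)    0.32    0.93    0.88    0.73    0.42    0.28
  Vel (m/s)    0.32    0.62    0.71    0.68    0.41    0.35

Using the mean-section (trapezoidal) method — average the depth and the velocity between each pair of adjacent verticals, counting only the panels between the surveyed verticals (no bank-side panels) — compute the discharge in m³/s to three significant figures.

Panel 1-2: Δb = 1.82 m, d̄ = (0.32+0.93)/2 = 0.625, v̄ = (0.32+0.62)/2 = 0.47 → q = 1.82×0.625×0.47 = 0.5346 m³/s
Panel 2-3: Δb = 0.32 m, d̄ = (0.93+0.88)/2 = 0.905, v̄ = (0.62+0.71)/2 = 0.665 → q = 0.32×0.905×0.665 = 0.1926 m³/s
Panel 3-4: Δb = 0.5 m, d̄ = (0.88+0.73)/2 = 0.805, v̄ = (0.71+0.68)/2 = 0.695 → q = 0.5×0.805×0.695 = 0.2797 m³/s
Panel 4-5: Δb = 1.35 m, d̄ = (0.73+0.42)/2 = 0.575, v̄ = (0.68+0.41)/2 = 0.545 → q = 1.35×0.575×0.545 = 0.4231 m³/s
Panel 5-6: Δb = 0.31 m, d̄ = (0.42+0.28)/2 = 0.35, v̄ = (0.41+0.35)/2 = 0.38 → q = 0.31×0.35×0.38 = 0.04123 m³/s
Q = Σ q = 1.471 m³/s

1.47 m³/s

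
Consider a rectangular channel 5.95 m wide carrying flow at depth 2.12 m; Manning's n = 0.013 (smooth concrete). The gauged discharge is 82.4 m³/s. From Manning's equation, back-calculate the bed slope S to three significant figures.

0.00543

A = b·y = 5.95 × 2.12 = 12.61 m²
P = b + 2y = 5.95 + 2×2.12 = 10.19 m
R = A/P = 12.61/10.19 = 1.238 m
S = (Q·n / (1·A·R^(2/3)))² = (82.4×0.013 / (1×12.61×1.153))² = 0.005426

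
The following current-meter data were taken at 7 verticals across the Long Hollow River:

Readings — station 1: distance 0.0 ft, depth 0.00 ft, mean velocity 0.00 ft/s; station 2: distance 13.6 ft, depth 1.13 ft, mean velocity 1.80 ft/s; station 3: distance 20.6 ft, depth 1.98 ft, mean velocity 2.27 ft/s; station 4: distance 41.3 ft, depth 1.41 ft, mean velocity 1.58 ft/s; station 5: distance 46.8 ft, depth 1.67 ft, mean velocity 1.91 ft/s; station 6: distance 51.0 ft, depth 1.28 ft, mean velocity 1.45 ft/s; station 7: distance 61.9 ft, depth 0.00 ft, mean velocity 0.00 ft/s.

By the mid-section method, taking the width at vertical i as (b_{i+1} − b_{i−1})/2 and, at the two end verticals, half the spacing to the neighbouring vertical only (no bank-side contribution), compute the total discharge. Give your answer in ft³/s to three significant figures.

142 ft³/s

w_2 = (20.6 − 0.0)/2 = 10.3 ft; q_2 = 1.80 × 1.13 × 10.3 = 20.95 ft³/s
w_3 = (41.3 − 13.6)/2 = 13.85 ft; q_3 = 2.27 × 1.98 × 13.85 = 62.25 ft³/s
w_4 = (46.8 − 20.6)/2 = 13.1 ft; q_4 = 1.58 × 1.41 × 13.1 = 29.18 ft³/s
w_5 = (51.0 − 41.3)/2 = 4.85 ft; q_5 = 1.91 × 1.67 × 4.85 = 15.47 ft³/s
w_6 = (61.9 − 46.8)/2 = 7.55 ft; q_6 = 1.45 × 1.28 × 7.55 = 14.01 ft³/s
Stations 1, 7 contribute zero (depth or velocity is 0).
Q = Σ qᵢ = 141.9 ft³/s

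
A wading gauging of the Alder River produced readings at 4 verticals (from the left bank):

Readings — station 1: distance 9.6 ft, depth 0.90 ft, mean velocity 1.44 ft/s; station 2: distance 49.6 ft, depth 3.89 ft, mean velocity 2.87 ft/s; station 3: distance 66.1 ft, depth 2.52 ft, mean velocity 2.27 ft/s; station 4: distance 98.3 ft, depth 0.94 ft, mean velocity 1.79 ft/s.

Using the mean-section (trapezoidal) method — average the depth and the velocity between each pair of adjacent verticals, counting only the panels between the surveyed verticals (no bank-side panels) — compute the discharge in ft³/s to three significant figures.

455 ft³/s

Panel 1-2: Δb = 40 ft, d̄ = (0.90+3.89)/2 = 2.395, v̄ = (1.44+2.87)/2 = 2.155 → q = 40×2.395×2.155 = 206.4 ft³/s
Panel 2-3: Δb = 16.5 ft, d̄ = (3.89+2.52)/2 = 3.205, v̄ = (2.87+2.27)/2 = 2.57 → q = 16.5×3.205×2.57 = 135.9 ft³/s
Panel 3-4: Δb = 32.2 ft, d̄ = (2.52+0.94)/2 = 1.73, v̄ = (2.27+1.79)/2 = 2.03 → q = 32.2×1.73×2.03 = 113.1 ft³/s
Q = Σ q = 455.4 ft³/s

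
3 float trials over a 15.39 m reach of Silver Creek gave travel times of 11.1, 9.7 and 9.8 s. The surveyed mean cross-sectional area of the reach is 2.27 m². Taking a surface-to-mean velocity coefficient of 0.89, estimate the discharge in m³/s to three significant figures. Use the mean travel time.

3.05 m³/s

t̄ = (11.1 + 9.7 + 9.8) / 3 = 10.2 s
v_surface = L / t̄ = 15.39 / 10.2 = 1.509 m/s
v_mean = 0.89 × 1.509 = 1.343 m/s
Q = A × v_mean = 2.27 × 1.343 = 3.048 m³/s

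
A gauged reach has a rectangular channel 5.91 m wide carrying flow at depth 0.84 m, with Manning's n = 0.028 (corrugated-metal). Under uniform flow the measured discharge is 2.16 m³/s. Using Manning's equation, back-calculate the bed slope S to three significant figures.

0.000261

A = b·y = 5.91 × 0.84 = 4.964 m²
P = b + 2y = 5.91 + 2×0.84 = 7.590 m
R = A/P = 4.964/7.590 = 0.6541 m
S = (Q·n / (1·A·R^(2/3)))² = (2.16×0.028 / (1×4.964×0.7535))² = 0.0002614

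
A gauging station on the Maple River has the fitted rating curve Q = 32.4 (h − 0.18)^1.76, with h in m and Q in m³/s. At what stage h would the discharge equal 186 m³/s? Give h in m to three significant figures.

2.88 m

h − h₀ = (Q/C)^(1/b) = (186/32.4)^(1/1.76) = 2.699 m
h = 0.18 + 2.699 = 2.879 m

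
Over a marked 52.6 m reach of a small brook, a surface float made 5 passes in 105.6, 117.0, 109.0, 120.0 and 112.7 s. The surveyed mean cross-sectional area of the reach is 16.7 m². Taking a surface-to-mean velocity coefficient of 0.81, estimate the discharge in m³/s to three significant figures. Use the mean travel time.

t̄ = (105.6 + 117.0 + 109.0 + 120.0 + 112.7) / 5 = 112.86 s
v_surface = L / t̄ = 52.6 / 112.86 = 0.4661 m/s
v_mean = 0.81 × 0.4661 = 0.3775 m/s
Q = A × v_mean = 16.7 × 0.3775 = 6.304 m³/s

6.30 m³/s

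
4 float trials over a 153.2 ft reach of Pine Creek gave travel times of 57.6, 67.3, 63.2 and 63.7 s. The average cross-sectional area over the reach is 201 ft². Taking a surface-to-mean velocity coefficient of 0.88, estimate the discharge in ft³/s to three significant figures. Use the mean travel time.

t̄ = (57.6 + 67.3 + 63.2 + 63.7) / 4 = 62.95 s
v_surface = L / t̄ = 153.2 / 62.95 = 2.434 ft/s
v_mean = 0.88 × 2.434 = 2.142 ft/s
Q = A × v_mean = 201 × 2.142 = 430.5 ft³/s

430 ft³/s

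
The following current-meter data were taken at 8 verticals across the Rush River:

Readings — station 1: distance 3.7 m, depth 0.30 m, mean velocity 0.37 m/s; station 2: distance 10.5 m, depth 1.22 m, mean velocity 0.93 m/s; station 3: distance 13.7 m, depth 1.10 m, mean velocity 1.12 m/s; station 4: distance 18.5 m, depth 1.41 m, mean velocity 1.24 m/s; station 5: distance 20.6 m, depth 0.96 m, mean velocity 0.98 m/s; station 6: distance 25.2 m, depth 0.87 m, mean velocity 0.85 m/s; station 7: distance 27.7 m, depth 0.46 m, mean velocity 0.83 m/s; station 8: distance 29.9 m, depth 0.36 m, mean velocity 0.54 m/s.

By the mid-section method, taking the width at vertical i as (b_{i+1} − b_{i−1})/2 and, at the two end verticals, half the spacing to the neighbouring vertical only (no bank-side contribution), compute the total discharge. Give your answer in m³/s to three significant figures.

23.9 m³/s

w_1 = (10.5 − 3.7)/2 = 3.4 m; q_1 = 0.37 × 0.30 × 3.4 = 0.3774 m³/s
w_2 = (13.7 − 3.7)/2 = 5 m; q_2 = 0.93 × 1.22 × 5 = 5.673 m³/s
w_3 = (18.5 − 10.5)/2 = 4 m; q_3 = 1.12 × 1.10 × 4 = 4.928 m³/s
w_4 = (20.6 − 13.7)/2 = 3.45 m; q_4 = 1.24 × 1.41 × 3.45 = 6.032 m³/s
w_5 = (25.2 − 18.5)/2 = 3.35 m; q_5 = 0.98 × 0.96 × 3.35 = 3.152 m³/s
w_6 = (27.7 − 20.6)/2 = 3.55 m; q_6 = 0.85 × 0.87 × 3.55 = 2.625 m³/s
w_7 = (29.9 − 25.2)/2 = 2.35 m; q_7 = 0.83 × 0.46 × 2.35 = 0.8972 m³/s
w_8 = (29.9 − 27.7)/2 = 1.1 m; q_8 = 0.54 × 0.36 × 1.1 = 0.2138 m³/s
Q = Σ qᵢ = 23.90 m³/s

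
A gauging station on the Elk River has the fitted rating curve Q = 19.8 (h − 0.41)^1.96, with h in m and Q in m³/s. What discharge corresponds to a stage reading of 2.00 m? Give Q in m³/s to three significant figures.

49.1 m³/s

Q = 19.8 × (2.00 − 0.41)^1.96 = 19.8 × 1.59^1.96 = 49.14 m³/s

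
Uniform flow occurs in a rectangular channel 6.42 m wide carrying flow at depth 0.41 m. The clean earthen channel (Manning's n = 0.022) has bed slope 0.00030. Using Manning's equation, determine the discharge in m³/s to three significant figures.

1.06 m³/s

A = b·y = 6.42 × 0.41 = 2.632 m²
P = b + 2y = 6.42 + 2×0.41 = 7.240 m
R = A/P = 2.632/7.240 = 0.3636 m
Q = (1/n)·A·R^(2/3)·S^(1/2) = (1/0.022) × 2.632 × 0.3636^(2/3) × 0.00030^(1/2) = 1.056 m³/s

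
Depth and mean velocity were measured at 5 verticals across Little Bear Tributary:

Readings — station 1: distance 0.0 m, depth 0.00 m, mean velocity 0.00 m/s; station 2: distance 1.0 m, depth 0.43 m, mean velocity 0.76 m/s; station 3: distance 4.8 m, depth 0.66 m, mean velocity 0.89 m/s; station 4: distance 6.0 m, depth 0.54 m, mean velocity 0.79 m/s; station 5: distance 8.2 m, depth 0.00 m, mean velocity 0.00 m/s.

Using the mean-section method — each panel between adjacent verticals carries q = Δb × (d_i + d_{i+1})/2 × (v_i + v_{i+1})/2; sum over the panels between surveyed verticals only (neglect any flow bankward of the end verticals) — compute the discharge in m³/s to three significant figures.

Panel 1-2: Δb = 1 m, d̄ = (0.00+0.43)/2 = 0.215, v̄ = (0.00+0.76)/2 = 0.38 → q = 1×0.215×0.38 = 0.08170 m³/s
Panel 2-3: Δb = 3.8 m, d̄ = (0.43+0.66)/2 = 0.545, v̄ = (0.76+0.89)/2 = 0.825 → q = 3.8×0.545×0.825 = 1.709 m³/s
Panel 3-4: Δb = 1.2 m, d̄ = (0.66+0.54)/2 = 0.6, v̄ = (0.89+0.79)/2 = 0.84 → q = 1.2×0.6×0.84 = 0.6048 m³/s
Panel 4-5: Δb = 2.2 m, d̄ = (0.54+0.00)/2 = 0.27, v̄ = (0.79+0.00)/2 = 0.395 → q = 2.2×0.27×0.395 = 0.2346 m³/s
Q = Σ q = 2.630 m³/s

2.63 m³/s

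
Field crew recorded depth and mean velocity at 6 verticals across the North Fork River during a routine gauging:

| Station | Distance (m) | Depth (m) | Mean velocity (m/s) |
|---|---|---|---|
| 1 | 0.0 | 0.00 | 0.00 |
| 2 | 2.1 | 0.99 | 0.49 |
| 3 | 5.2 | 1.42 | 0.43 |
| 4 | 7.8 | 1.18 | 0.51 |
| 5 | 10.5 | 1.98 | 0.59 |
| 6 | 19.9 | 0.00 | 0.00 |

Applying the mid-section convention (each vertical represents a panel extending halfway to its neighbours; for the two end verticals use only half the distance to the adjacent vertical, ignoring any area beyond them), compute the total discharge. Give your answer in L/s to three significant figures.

w_2 = (5.2 − 0.0)/2 = 2.6 m; q_2 = 0.49 × 0.99 × 2.6 = 1.261 m³/s
w_3 = (7.8 − 2.1)/2 = 2.85 m; q_3 = 0.43 × 1.42 × 2.85 = 1.740 m³/s
w_4 = (10.5 − 5.2)/2 = 2.65 m; q_4 = 0.51 × 1.18 × 2.65 = 1.595 m³/s
w_5 = (19.9 − 7.8)/2 = 6.05 m; q_5 = 0.59 × 1.98 × 6.05 = 7.068 m³/s
Stations 1, 6 contribute zero (depth or velocity is 0).
Q = Σ qᵢ = 11.66 m³/s
= 11.66 × 1000 = 11660 L/s

11700 L/s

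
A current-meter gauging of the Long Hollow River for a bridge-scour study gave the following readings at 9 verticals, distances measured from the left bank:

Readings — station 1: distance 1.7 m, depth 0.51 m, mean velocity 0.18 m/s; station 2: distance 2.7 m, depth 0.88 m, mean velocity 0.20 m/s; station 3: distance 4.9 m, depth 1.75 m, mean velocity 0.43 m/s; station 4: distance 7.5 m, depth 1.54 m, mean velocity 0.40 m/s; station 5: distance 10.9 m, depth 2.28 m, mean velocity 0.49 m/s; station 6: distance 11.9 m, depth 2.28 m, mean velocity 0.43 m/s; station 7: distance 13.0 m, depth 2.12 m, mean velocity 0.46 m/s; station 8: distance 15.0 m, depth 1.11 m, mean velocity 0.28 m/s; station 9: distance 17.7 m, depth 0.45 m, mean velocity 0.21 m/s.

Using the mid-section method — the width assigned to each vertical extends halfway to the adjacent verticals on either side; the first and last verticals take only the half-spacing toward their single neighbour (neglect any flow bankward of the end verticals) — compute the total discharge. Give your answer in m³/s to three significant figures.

w_1 = (2.7 − 1.7)/2 = 0.5 m; q_1 = 0.18 × 0.51 × 0.5 = 0.04590 m³/s
w_2 = (4.9 − 1.7)/2 = 1.6 m; q_2 = 0.20 × 0.88 × 1.6 = 0.2816 m³/s
w_3 = (7.5 − 2.7)/2 = 2.4 m; q_3 = 0.43 × 1.75 × 2.4 = 1.806 m³/s
w_4 = (10.9 − 4.9)/2 = 3 m; q_4 = 0.40 × 1.54 × 3 = 1.848 m³/s
w_5 = (11.9 − 7.5)/2 = 2.2 m; q_5 = 0.49 × 2.28 × 2.2 = 2.458 m³/s
w_6 = (13.0 − 10.9)/2 = 1.05 m; q_6 = 0.43 × 2.28 × 1.05 = 1.029 m³/s
w_7 = (15.0 − 11.9)/2 = 1.55 m; q_7 = 0.46 × 2.12 × 1.55 = 1.512 m³/s
w_8 = (17.7 − 13.0)/2 = 2.35 m; q_8 = 0.28 × 1.11 × 2.35 = 0.7304 m³/s
w_9 = (17.7 − 15.0)/2 = 1.35 m; q_9 = 0.21 × 0.45 × 1.35 = 0.1276 m³/s
Q = Σ qᵢ = 9.838 m³/s

9.84 m³/s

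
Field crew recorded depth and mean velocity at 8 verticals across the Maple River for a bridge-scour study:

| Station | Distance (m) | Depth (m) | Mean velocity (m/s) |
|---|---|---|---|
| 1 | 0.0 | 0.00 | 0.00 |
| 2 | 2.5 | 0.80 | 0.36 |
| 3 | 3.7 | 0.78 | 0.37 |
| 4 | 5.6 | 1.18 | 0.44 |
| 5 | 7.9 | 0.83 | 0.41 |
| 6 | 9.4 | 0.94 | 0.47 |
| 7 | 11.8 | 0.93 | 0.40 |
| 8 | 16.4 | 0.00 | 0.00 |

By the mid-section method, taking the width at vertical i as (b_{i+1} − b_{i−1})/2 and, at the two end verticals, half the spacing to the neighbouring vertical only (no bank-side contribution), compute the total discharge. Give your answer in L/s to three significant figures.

4880 L/s

w_2 = (3.7 − 0.0)/2 = 1.85 m; q_2 = 0.36 × 0.80 × 1.85 = 0.5328 m³/s
w_3 = (5.6 − 2.5)/2 = 1.55 m; q_3 = 0.37 × 0.78 × 1.55 = 0.4473 m³/s
w_4 = (7.9 − 3.7)/2 = 2.1 m; q_4 = 0.44 × 1.18 × 2.1 = 1.090 m³/s
w_5 = (9.4 − 5.6)/2 = 1.9 m; q_5 = 0.41 × 0.83 × 1.9 = 0.6466 m³/s
w_6 = (11.8 − 7.9)/2 = 1.95 m; q_6 = 0.47 × 0.94 × 1.95 = 0.8615 m³/s
w_7 = (16.4 − 9.4)/2 = 3.5 m; q_7 = 0.40 × 0.93 × 3.5 = 1.302 m³/s
Stations 1, 8 contribute zero (depth or velocity is 0).
Q = Σ qᵢ = 4.881 m³/s
= 4.881 × 1000 = 4881 L/s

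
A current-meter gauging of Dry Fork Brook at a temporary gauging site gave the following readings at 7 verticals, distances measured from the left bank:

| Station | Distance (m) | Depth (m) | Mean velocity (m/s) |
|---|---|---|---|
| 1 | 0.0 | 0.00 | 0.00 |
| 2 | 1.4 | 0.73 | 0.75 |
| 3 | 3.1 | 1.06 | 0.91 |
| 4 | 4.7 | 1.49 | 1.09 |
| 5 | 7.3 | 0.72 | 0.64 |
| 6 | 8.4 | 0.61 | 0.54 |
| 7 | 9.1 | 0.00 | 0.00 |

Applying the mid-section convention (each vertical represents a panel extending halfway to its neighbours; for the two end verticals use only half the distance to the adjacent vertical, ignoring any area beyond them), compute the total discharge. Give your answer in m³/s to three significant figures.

7.00 m³/s

w_2 = (3.1 − 0.0)/2 = 1.55 m; q_2 = 0.75 × 0.73 × 1.55 = 0.8486 m³/s
w_3 = (4.7 − 1.4)/2 = 1.65 m; q_3 = 0.91 × 1.06 × 1.65 = 1.592 m³/s
w_4 = (7.3 − 3.1)/2 = 2.1 m; q_4 = 1.09 × 1.49 × 2.1 = 3.411 m³/s
w_5 = (8.4 − 4.7)/2 = 1.85 m; q_5 = 0.64 × 0.72 × 1.85 = 0.8525 m³/s
w_6 = (9.1 − 7.3)/2 = 0.9 m; q_6 = 0.54 × 0.61 × 0.9 = 0.2965 m³/s
Stations 1, 7 contribute zero (depth or velocity is 0).
Q = Σ qᵢ = 7.000 m³/s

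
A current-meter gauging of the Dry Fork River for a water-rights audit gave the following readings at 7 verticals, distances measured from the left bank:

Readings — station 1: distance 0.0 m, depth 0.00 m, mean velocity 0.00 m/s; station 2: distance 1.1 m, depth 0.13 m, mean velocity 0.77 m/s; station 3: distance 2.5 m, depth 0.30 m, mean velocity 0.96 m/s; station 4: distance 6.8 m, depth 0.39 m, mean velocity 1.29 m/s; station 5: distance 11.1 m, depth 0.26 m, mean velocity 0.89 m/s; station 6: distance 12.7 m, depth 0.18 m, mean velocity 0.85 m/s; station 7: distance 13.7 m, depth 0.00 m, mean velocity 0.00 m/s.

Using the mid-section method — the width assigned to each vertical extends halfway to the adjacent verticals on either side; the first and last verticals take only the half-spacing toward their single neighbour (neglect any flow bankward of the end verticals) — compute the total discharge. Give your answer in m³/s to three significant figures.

w_2 = (2.5 − 0.0)/2 = 1.25 m; q_2 = 0.77 × 0.13 × 1.25 = 0.1251 m³/s
w_3 = (6.8 − 1.1)/2 = 2.85 m; q_3 = 0.96 × 0.30 × 2.85 = 0.8208 m³/s
w_4 = (11.1 − 2.5)/2 = 4.3 m; q_4 = 1.29 × 0.39 × 4.3 = 2.163 m³/s
w_5 = (12.7 − 6.8)/2 = 2.95 m; q_5 = 0.89 × 0.26 × 2.95 = 0.6826 m³/s
w_6 = (13.7 − 11.1)/2 = 1.3 m; q_6 = 0.85 × 0.18 × 1.3 = 0.1989 m³/s
Stations 1, 7 contribute zero (depth or velocity is 0).
Q = Σ qᵢ = 3.991 m³/s

3.99 m³/s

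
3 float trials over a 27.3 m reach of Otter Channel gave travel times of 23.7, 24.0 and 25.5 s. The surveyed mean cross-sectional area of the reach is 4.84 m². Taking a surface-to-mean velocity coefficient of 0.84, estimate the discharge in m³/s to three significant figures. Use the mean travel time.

4.55 m³/s

t̄ = (23.7 + 24.0 + 25.5) / 3 = 24.4 s
v_surface = L / t̄ = 27.3 / 24.4 = 1.119 m/s
v_mean = 0.84 × 1.119 = 0.9398 m/s
Q = A × v_mean = 4.84 × 0.9398 = 4.549 m³/s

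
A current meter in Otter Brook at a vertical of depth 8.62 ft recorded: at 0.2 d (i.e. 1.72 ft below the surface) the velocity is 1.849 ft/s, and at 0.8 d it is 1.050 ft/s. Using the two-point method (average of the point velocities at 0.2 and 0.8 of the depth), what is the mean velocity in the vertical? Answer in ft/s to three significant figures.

v̄ = (1.849 + 1.050) / 2 = 1.450 ft/s

1.45 ft/s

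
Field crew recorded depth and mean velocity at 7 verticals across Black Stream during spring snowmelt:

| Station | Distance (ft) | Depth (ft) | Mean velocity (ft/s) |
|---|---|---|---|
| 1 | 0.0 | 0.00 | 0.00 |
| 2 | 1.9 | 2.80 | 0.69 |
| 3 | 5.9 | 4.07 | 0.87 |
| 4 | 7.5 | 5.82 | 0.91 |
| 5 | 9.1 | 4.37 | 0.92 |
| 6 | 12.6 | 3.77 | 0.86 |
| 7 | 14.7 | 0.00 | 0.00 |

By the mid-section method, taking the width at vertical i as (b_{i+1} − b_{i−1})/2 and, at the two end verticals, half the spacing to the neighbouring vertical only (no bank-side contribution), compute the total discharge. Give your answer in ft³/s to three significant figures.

w_2 = (5.9 − 0.0)/2 = 2.95 ft; q_2 = 0.69 × 2.80 × 2.95 = 5.699 ft³/s
w_3 = (7.5 − 1.9)/2 = 2.8 ft; q_3 = 0.87 × 4.07 × 2.8 = 9.915 ft³/s
w_4 = (9.1 − 5.9)/2 = 1.6 ft; q_4 = 0.91 × 5.82 × 1.6 = 8.474 ft³/s
w_5 = (12.6 − 7.5)/2 = 2.55 ft; q_5 = 0.92 × 4.37 × 2.55 = 10.25 ft³/s
w_6 = (14.7 − 9.1)/2 = 2.8 ft; q_6 = 0.86 × 3.77 × 2.8 = 9.078 ft³/s
Stations 1, 7 contribute zero (depth or velocity is 0).
Q = Σ qᵢ = 43.42 ft³/s

43.4 ft³/s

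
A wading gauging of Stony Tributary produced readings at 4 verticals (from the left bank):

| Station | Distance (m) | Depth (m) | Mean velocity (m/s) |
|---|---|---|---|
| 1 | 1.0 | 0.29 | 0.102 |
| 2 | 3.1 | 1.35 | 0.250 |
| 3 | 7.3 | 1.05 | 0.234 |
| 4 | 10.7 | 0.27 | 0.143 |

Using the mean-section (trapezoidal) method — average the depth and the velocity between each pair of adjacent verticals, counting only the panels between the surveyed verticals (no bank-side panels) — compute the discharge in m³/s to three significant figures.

1.95 m³/s

Panel 1-2: Δb = 2.1 m, d̄ = (0.29+1.35)/2 = 0.82, v̄ = (0.102+0.250)/2 = 0.176 → q = 2.1×0.82×0.176 = 0.3031 m³/s
Panel 2-3: Δb = 4.2 m, d̄ = (1.35+1.05)/2 = 1.2, v̄ = (0.250+0.234)/2 = 0.242 → q = 4.2×1.2×0.242 = 1.220 m³/s
Panel 3-4: Δb = 3.4 m, d̄ = (1.05+0.27)/2 = 0.66, v̄ = (0.234+0.143)/2 = 0.1885 → q = 3.4×0.66×0.1885 = 0.4230 m³/s
Q = Σ q = 1.946 m³/s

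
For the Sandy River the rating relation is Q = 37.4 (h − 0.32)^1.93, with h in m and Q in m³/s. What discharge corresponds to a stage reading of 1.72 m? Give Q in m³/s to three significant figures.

Q = 37.4 × (1.72 − 0.32)^1.93 = 37.4 × 1.4^1.93 = 71.60 m³/s

71.6 m³/s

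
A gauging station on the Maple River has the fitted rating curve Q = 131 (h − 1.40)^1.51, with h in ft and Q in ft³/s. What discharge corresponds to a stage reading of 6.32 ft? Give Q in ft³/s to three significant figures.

Q = 131 × (6.32 − 1.40)^1.51 = 131 × 4.92^1.51 = 1453 ft³/s

1450 ft³/s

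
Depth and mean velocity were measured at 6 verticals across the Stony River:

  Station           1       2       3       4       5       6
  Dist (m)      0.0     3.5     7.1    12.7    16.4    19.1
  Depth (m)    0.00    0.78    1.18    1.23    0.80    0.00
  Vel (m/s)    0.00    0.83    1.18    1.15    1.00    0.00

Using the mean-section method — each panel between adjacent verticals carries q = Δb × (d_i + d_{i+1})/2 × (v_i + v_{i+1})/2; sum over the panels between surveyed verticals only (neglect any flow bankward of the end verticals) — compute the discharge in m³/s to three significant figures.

16.6 m³/s

Panel 1-2: Δb = 3.5 m, d̄ = (0.00+0.78)/2 = 0.39, v̄ = (0.00+0.83)/2 = 0.415 → q = 3.5×0.39×0.415 = 0.5665 m³/s
Panel 2-3: Δb = 3.6 m, d̄ = (0.78+1.18)/2 = 0.98, v̄ = (0.83+1.18)/2 = 1.005 → q = 3.6×0.98×1.005 = 3.546 m³/s
Panel 3-4: Δb = 5.6 m, d̄ = (1.18+1.23)/2 = 1.205, v̄ = (1.18+1.15)/2 = 1.165 → q = 5.6×1.205×1.165 = 7.861 m³/s
Panel 4-5: Δb = 3.7 m, d̄ = (1.23+0.80)/2 = 1.015, v̄ = (1.15+1.00)/2 = 1.075 → q = 3.7×1.015×1.075 = 4.037 m³/s
Panel 5-6: Δb = 2.7 m, d̄ = (0.80+0.00)/2 = 0.4, v̄ = (1.00+0.00)/2 = 0.5 → q = 2.7×0.4×0.5 = 0.5400 m³/s
Q = Σ q = 16.55 m³/s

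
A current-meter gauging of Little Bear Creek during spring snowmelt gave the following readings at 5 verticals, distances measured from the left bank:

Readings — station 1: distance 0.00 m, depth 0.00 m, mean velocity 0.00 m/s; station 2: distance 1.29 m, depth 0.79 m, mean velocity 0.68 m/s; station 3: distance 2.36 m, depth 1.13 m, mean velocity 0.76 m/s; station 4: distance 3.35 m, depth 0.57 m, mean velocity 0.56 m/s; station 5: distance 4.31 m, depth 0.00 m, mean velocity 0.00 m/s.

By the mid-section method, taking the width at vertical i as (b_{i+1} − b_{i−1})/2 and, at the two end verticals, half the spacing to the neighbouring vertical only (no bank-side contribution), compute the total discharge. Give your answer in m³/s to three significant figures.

1.83 m³/s

w_2 = (2.36 − 0.00)/2 = 1.18 m; q_2 = 0.68 × 0.79 × 1.18 = 0.6339 m³/s
w_3 = (3.35 − 1.29)/2 = 1.03 m; q_3 = 0.76 × 1.13 × 1.03 = 0.8846 m³/s
w_4 = (4.31 − 2.36)/2 = 0.975 m; q_4 = 0.56 × 0.57 × 0.975 = 0.3112 m³/s
Stations 1, 5 contribute zero (depth or velocity is 0).
Q = Σ qᵢ = 1.830 m³/s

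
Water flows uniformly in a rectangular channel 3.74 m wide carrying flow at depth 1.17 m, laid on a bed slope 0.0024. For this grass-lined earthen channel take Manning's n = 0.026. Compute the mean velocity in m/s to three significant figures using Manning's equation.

A = b·y = 3.74 × 1.17 = 4.376 m²
P = b + 2y = 3.74 + 2×1.17 = 6.080 m
R = A/P = 4.376/6.080 = 0.7197 m
Q = (1/n)·A·R^(2/3)·S^(1/2) = (1/0.026) × 4.376 × 0.7197^(2/3) × 0.0024^(1/2) = 6.622 m³/s
V = Q/A = 6.622/4.376 = 1.513 m/s

1.51 m/s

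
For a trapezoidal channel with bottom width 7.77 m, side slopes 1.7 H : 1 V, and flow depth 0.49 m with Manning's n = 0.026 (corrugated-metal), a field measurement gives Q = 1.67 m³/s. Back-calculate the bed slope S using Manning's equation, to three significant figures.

0.000322

A = (b + z·y)·y = (7.77 + 1.7×0.49)×0.49 = 4.215 m²
P = b + 2y√(1+z²) = 7.77 + 2×0.49×√(1+1.7²) = 9.703 m
R = A/P = 4.215/9.703 = 0.4345 m
S = (Q·n / (1·A·R^(2/3)))² = (1.67×0.026 / (1×4.215×0.5736))² = 0.0003224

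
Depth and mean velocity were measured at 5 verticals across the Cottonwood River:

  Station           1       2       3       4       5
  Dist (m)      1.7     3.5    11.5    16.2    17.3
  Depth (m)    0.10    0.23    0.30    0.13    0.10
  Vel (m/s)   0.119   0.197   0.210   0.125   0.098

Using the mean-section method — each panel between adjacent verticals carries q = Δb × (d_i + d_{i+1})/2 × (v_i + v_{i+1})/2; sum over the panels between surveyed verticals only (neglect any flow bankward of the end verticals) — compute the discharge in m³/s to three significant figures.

Panel 1-2: Δb = 1.8 m, d̄ = (0.10+0.23)/2 = 0.165, v̄ = (0.119+0.197)/2 = 0.158 → q = 1.8×0.165×0.158 = 0.04693 m³/s
Panel 2-3: Δb = 8 m, d̄ = (0.23+0.30)/2 = 0.265, v̄ = (0.197+0.210)/2 = 0.2035 → q = 8×0.265×0.2035 = 0.4314 m³/s
Panel 3-4: Δb = 4.7 m, d̄ = (0.30+0.13)/2 = 0.215, v̄ = (0.210+0.125)/2 = 0.1675 → q = 4.7×0.215×0.1675 = 0.1693 m³/s
Panel 4-5: Δb = 1.1 m, d̄ = (0.13+0.10)/2 = 0.115, v̄ = (0.125+0.098)/2 = 0.1115 → q = 1.1×0.115×0.1115 = 0.01410 m³/s
Q = Σ q = 0.6617 m³/s

0.662 m³/s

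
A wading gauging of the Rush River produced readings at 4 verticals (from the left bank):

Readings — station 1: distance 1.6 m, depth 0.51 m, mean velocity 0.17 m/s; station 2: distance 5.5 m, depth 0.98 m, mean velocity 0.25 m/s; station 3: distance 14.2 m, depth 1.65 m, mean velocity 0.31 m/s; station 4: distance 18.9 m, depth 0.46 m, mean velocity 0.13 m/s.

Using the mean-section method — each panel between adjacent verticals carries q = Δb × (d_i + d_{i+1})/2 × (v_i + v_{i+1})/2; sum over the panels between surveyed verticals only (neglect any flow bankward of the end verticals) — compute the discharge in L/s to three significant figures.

4900 L/s

Panel 1-2: Δb = 3.9 m, d̄ = (0.51+0.98)/2 = 0.745, v̄ = (0.17+0.25)/2 = 0.21 → q = 3.9×0.745×0.21 = 0.6102 m³/s
Panel 2-3: Δb = 8.7 m, d̄ = (0.98+1.65)/2 = 1.315, v̄ = (0.25+0.31)/2 = 0.28 → q = 8.7×1.315×0.28 = 3.203 m³/s
Panel 3-4: Δb = 4.7 m, d̄ = (1.65+0.46)/2 = 1.055, v̄ = (0.31+0.13)/2 = 0.22 → q = 4.7×1.055×0.22 = 1.091 m³/s
Q = Σ q = 4.904 m³/s
= 4.904 × 1000 = 4904 L/s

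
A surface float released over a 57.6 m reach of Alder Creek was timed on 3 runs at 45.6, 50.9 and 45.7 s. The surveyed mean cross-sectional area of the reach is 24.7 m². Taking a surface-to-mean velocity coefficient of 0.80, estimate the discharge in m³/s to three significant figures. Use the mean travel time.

24.0 m³/s

t̄ = (45.6 + 50.9 + 45.7) / 3 = 47.4 s
v_surface = L / t̄ = 57.6 / 47.4 = 1.215 m/s
v_mean = 0.80 × 1.215 = 0.9722 m/s
Q = A × v_mean = 24.7 × 0.9722 = 24.01 m³/s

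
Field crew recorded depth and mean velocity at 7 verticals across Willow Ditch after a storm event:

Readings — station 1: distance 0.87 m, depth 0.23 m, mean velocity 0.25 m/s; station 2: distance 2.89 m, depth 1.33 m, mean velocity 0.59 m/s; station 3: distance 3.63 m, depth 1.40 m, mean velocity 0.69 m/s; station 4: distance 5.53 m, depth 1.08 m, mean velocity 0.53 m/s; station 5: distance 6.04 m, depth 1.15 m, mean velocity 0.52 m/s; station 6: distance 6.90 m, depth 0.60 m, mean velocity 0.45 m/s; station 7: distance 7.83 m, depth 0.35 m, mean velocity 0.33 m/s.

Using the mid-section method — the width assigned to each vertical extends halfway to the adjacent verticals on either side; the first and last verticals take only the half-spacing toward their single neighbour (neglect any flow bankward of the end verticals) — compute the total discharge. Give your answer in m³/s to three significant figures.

w_1 = (2.89 − 0.87)/2 = 1.01 m; q_1 = 0.25 × 0.23 × 1.01 = 0.05808 m³/s
w_2 = (3.63 − 0.87)/2 = 1.38 m; q_2 = 0.59 × 1.33 × 1.38 = 1.083 m³/s
w_3 = (5.53 − 2.89)/2 = 1.32 m; q_3 = 0.69 × 1.40 × 1.32 = 1.275 m³/s
w_4 = (6.04 − 3.63)/2 = 1.205 m; q_4 = 0.53 × 1.08 × 1.205 = 0.6897 m³/s
w_5 = (6.90 − 5.53)/2 = 0.685 m; q_5 = 0.52 × 1.15 × 0.685 = 0.4096 m³/s
w_6 = (7.83 − 6.04)/2 = 0.895 m; q_6 = 0.45 × 0.60 × 0.895 = 0.2417 m³/s
w_7 = (7.83 − 6.90)/2 = 0.465 m; q_7 = 0.33 × 0.35 × 0.465 = 0.05371 m³/s
Q = Σ qᵢ = 3.811 m³/s

3.81 m³/s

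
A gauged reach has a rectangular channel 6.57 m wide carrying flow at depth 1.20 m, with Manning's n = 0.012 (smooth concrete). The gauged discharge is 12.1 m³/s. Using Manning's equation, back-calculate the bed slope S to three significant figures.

0.000403

A = b·y = 6.57 × 1.20 = 7.884 m²
P = b + 2y = 6.57 + 2×1.20 = 8.970 m
R = A/P = 7.884/8.970 = 0.8789 m
S = (Q·n / (1·A·R^(2/3)))² = (12.1×0.012 / (1×7.884×0.9176))² = 0.0004029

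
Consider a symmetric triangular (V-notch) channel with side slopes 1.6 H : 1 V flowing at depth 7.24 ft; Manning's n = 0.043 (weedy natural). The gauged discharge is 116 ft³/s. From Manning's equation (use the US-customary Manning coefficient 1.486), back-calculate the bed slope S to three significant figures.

A = z·y² = 1.6×7.24² = 83.87 ft²
P = 2y√(1+z²) = 2×7.24×√(1+1.6²) = 27.32 ft
R = A/P = 83.87/27.32 = 3.070 ft
S = (Q·n / (1.486·A·R^(2/3)))² = (116×0.043 / (1.486×83.87×2.112))² = 0.0003590

0.000359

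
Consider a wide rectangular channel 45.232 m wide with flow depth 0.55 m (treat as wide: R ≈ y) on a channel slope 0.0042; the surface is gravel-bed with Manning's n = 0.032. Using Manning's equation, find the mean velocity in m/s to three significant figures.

1.36 m/s

A = b·y = 45.232 × 0.55 = 24.88 m²
Wide channel: R ≈ y = 0.55 m
Q = (1/n)·A·R^(2/3)·S^(1/2) = (1/0.032) × 24.88 × 0.5500^(2/3) × 0.0042^(1/2) = 33.82 m³/s
V = Q/A = 33.82/24.88 = 1.360 m/s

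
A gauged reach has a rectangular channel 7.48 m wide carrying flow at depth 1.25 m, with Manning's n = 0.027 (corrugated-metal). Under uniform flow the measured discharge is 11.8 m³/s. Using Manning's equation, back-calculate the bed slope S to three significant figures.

A = b·y = 7.48 × 1.25 = 9.350 m²
P = b + 2y = 7.48 + 2×1.25 = 9.980 m
R = A/P = 9.350/9.980 = 0.9369 m
S = (Q·n / (1·A·R^(2/3)))² = (11.8×0.027 / (1×9.350×0.9575))² = 0.001267

0.00127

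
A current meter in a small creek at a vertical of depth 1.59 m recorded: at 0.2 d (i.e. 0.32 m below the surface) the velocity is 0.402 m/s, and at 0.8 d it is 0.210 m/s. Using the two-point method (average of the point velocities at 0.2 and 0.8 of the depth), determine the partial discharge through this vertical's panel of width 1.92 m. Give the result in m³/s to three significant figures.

v̄ = (0.402 + 0.210) / 2 = 0.3060 m/s
q = v̄ × d × w = 0.3060 × 1.59 × 1.92 = 0.9342 m³/s

0.934 m³/s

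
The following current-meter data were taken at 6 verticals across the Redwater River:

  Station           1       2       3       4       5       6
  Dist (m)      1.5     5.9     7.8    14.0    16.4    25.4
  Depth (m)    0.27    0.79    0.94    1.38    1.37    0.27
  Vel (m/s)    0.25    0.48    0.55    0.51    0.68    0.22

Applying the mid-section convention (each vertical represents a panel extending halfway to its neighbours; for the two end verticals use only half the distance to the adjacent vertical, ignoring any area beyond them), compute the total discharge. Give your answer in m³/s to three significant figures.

12.0 m³/s

w_1 = (5.9 − 1.5)/2 = 2.2 m; q_1 = 0.25 × 0.27 × 2.2 = 0.1485 m³/s
w_2 = (7.8 − 1.5)/2 = 3.15 m; q_2 = 0.48 × 0.79 × 3.15 = 1.194 m³/s
w_3 = (14.0 − 5.9)/2 = 4.05 m; q_3 = 0.55 × 0.94 × 4.05 = 2.094 m³/s
w_4 = (16.4 − 7.8)/2 = 4.3 m; q_4 = 0.51 × 1.38 × 4.3 = 3.026 m³/s
w_5 = (25.4 − 14.0)/2 = 5.7 m; q_5 = 0.68 × 1.37 × 5.7 = 5.310 m³/s
w_6 = (25.4 − 16.4)/2 = 4.5 m; q_6 = 0.22 × 0.27 × 4.5 = 0.2673 m³/s
Q = Σ qᵢ = 12.04 m³/s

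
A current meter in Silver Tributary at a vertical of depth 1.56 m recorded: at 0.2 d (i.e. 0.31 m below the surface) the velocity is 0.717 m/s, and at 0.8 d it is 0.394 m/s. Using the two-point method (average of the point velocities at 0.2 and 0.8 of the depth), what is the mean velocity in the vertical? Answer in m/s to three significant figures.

0.556 m/s

v̄ = (0.717 + 0.394) / 2 = 0.5555 m/s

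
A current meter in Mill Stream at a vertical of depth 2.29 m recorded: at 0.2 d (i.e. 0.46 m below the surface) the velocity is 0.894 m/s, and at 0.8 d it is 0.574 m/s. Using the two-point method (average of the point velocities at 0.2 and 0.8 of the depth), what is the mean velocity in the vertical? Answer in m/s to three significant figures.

v̄ = (0.894 + 0.574) / 2 = 0.7340 m/s

0.734 m/s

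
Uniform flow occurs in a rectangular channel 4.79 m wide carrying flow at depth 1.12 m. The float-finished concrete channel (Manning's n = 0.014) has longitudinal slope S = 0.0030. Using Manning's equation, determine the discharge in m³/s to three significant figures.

17.5 m³/s

A = b·y = 4.79 × 1.12 = 5.365 m²
P = b + 2y = 4.79 + 2×1.12 = 7.030 m
R = A/P = 5.365/7.030 = 0.7631 m
Q = (1/n)·A·R^(2/3)·S^(1/2) = (1/0.014) × 5.365 × 0.7631^(2/3) × 0.0030^(1/2) = 17.53 m³/s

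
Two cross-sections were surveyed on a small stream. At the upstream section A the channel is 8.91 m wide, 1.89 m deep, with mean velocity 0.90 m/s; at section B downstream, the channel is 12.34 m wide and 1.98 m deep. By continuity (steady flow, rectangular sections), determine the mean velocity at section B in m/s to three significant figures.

Q = A₁V₁ = (8.91×1.89) × 0.90 = 15.16 m³/s
A₂ = 12.34 × 1.98 = 24.43 m²
V₂ = Q/A₂ = 15.16/24.43 = 0.6203 m/s

0.620 m/s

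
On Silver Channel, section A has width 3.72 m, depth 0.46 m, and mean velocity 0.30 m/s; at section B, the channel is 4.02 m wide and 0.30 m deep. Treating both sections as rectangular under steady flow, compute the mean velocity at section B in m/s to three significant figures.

Q = A₁V₁ = (3.72×0.46) × 0.30 = 0.5134 m³/s
A₂ = 4.02 × 0.30 = 1.206 m²
V₂ = Q/A₂ = 0.5134/1.206 = 0.4257 m/s

0.426 m/s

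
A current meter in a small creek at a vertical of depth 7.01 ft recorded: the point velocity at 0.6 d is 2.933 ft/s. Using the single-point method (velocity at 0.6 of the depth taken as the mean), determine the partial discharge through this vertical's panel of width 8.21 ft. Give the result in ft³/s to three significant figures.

v̄ = v₀.₆ = 2.933 ft/s
q = v̄ × d × w = 2.933 × 7.01 × 8.21 = 168.8 ft³/s

169 ft³/s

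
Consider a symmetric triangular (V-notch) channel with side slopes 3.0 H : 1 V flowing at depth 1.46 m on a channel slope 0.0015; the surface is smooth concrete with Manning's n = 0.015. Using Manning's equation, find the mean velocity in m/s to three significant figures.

A = z·y² = 3.0×1.46² = 6.395 m²
P = 2y√(1+z²) = 2×1.46×√(1+3.0²) = 9.234 m
R = A/P = 6.395/9.234 = 0.6925 m
Q = (1/n)·A·R^(2/3)·S^(1/2) = (1/0.015) × 6.395 × 0.6925^(2/3) × 0.0015^(1/2) = 12.92 m³/s
V = Q/A = 12.92/6.395 = 2.021 m/s

2.02 m/s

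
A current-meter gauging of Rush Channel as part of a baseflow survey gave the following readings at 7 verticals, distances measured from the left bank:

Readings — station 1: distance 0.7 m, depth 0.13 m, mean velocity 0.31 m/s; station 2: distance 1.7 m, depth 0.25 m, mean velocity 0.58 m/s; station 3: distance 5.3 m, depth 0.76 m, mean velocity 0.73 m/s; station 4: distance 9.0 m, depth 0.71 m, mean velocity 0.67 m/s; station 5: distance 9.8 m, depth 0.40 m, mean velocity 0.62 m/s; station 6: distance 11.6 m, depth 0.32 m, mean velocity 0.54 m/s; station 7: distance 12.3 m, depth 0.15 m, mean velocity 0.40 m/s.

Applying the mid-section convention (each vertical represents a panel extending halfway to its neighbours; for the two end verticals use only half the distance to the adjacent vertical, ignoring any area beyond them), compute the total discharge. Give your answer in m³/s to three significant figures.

w_1 = (1.7 − 0.7)/2 = 0.5 m; q_1 = 0.31 × 0.13 × 0.5 = 0.02015 m³/s
w_2 = (5.3 − 0.7)/2 = 2.3 m; q_2 = 0.58 × 0.25 × 2.3 = 0.3335 m³/s
w_3 = (9.0 − 1.7)/2 = 3.65 m; q_3 = 0.73 × 0.76 × 3.65 = 2.025 m³/s
w_4 = (9.8 − 5.3)/2 = 2.25 m; q_4 = 0.67 × 0.71 × 2.25 = 1.070 m³/s
w_5 = (11.6 − 9.0)/2 = 1.3 m; q_5 = 0.62 × 0.40 × 1.3 = 0.3224 m³/s
w_6 = (12.3 − 9.8)/2 = 1.25 m; q_6 = 0.54 × 0.32 × 1.25 = 0.2160 m³/s
w_7 = (12.3 − 11.6)/2 = 0.35 m; q_7 = 0.40 × 0.15 × 0.35 = 0.02100 m³/s
Q = Σ qᵢ = 4.008 m³/s

4.01 m³/s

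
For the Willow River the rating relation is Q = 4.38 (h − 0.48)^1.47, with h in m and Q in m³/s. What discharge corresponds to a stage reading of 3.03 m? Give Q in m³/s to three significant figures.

17.3 m³/s

Q = 4.38 × (3.03 − 0.48)^1.47 = 4.38 × 2.55^1.47 = 17.34 m³/s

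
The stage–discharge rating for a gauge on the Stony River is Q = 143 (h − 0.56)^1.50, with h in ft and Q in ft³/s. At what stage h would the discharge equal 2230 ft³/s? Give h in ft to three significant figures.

6.80 ft

h − h₀ = (Q/C)^(1/b) = (2230/143)^(1/1.50) = 6.242 ft
h = 0.56 + 6.242 = 6.802 ft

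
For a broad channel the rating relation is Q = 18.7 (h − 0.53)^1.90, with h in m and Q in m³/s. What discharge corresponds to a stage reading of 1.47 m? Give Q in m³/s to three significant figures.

16.6 m³/s

Q = 18.7 × (1.47 − 0.53)^1.90 = 18.7 × 0.94^1.90 = 16.63 m³/s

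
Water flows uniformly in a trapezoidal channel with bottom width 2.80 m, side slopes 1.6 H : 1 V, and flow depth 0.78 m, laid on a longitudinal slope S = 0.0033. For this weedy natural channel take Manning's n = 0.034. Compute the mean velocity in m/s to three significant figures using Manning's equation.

A = (b + z·y)·y = (2.80 + 1.6×0.78)×0.78 = 3.157 m²
P = b + 2y√(1+z²) = 2.80 + 2×0.78×√(1+1.6²) = 5.743 m
R = A/P = 3.157/5.743 = 0.5498 m
Q = (1/n)·A·R^(2/3)·S^(1/2) = (1/0.034) × 3.157 × 0.5498^(2/3) × 0.0033^(1/2) = 3.580 m³/s
V = Q/A = 3.580/3.157 = 1.134 m/s

1.13 m/s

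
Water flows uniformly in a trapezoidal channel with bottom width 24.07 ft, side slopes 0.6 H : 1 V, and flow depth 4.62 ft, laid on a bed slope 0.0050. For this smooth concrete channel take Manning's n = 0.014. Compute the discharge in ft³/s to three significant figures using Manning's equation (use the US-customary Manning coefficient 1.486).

A = (b + z·y)·y = (24.07 + 0.6×4.62)×4.62 = 124.0 ft²
P = b + 2y√(1+z²) = 24.07 + 2×4.62×√(1+0.6²) = 34.85 ft
R = A/P = 124.0/34.85 = 3.559 ft
Q = (1.486/n)·A·R^(2/3)·S^(1/2) = (1.486/0.014) × 124.0 × 3.559^(2/3) × 0.0050^(1/2) = 2170 ft³/s

2170 ft³/s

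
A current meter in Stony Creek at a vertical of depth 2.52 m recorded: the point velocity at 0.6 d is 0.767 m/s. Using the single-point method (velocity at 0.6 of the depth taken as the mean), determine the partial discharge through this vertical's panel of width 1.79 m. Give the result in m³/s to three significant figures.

3.46 m³/s

v̄ = v₀.₆ = 0.767 m/s
q = v̄ × d × w = 0.7670 × 2.52 × 1.79 = 3.460 m³/s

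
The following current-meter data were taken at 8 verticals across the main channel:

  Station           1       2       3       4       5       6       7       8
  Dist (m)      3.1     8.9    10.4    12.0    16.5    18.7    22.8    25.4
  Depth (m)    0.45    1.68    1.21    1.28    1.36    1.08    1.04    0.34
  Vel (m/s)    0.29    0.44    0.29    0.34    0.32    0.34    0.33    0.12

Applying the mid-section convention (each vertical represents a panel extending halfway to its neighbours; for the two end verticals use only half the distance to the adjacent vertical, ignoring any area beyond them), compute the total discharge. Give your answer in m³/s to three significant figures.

8.77 m³/s

w_1 = (8.9 − 3.1)/2 = 2.9 m; q_1 = 0.29 × 0.45 × 2.9 = 0.3785 m³/s
w_2 = (10.4 − 3.1)/2 = 3.65 m; q_2 = 0.44 × 1.68 × 3.65 = 2.698 m³/s
w_3 = (12.0 − 8.9)/2 = 1.55 m; q_3 = 0.29 × 1.21 × 1.55 = 0.5439 m³/s
w_4 = (16.5 − 10.4)/2 = 3.05 m; q_4 = 0.34 × 1.28 × 3.05 = 1.327 m³/s
w_5 = (18.7 − 12.0)/2 = 3.35 m; q_5 = 0.32 × 1.36 × 3.35 = 1.458 m³/s
w_6 = (22.8 − 16.5)/2 = 3.15 m; q_6 = 0.34 × 1.08 × 3.15 = 1.157 m³/s
w_7 = (25.4 − 18.7)/2 = 3.35 m; q_7 = 0.33 × 1.04 × 3.35 = 1.150 m³/s
w_8 = (25.4 − 22.8)/2 = 1.3 m; q_8 = 0.12 × 0.34 × 1.3 = 0.05304 m³/s
Q = Σ qᵢ = 8.765 m³/s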